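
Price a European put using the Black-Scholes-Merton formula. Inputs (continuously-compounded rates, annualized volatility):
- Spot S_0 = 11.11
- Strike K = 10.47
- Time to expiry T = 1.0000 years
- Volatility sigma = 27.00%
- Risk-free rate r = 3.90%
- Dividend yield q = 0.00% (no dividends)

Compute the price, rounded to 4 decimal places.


Answer: Price = 0.6910

Derivation:
d1 = (ln(S/K) + (r - q + 0.5*sigma^2) * T) / (sigma * sqrt(T)) = 0.49919103
d2 = d1 - sigma * sqrt(T) = 0.22919103
exp(-rT) = 0.96175071; exp(-qT) = 1.00000000
P = K * exp(-rT) * N(-d2) - S_0 * exp(-qT) * N(-d1)
N(-d1) = 0.30882241; N(-d2) = 0.40936022
P = 10.4700 * 0.96175071 * 0.40936022 - 11.1100 * 1.00000000 * 0.30882241 = 0.6910


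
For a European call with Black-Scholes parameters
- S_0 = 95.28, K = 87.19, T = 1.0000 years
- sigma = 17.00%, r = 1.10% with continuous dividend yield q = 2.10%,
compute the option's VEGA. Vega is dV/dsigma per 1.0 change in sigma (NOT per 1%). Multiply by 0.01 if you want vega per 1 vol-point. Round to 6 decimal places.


Answer: Vega = 32.029713

Derivation:
d1 = 0.5481192918; d2 = 0.3781192918
phi(d1) = 0.3432981689; exp(-qT) = 0.9792189646; exp(-rT) = 0.9890602788
Vega = S * exp(-qT) * phi(d1) * sqrt(T) = 95.2800 * 0.9792189646 * 0.3432981689 * 1.0000000000 = 32.029713


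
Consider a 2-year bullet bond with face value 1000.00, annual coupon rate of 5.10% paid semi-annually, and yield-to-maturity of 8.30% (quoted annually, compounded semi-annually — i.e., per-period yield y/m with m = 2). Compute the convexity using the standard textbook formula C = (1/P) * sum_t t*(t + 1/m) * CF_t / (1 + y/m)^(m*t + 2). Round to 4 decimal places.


Coupon per period c = face * coupon_rate / m = 25.500000
Periods per year m = 2; per-period yield y/m = 0.041500
Number of cashflows N = 4
Cashflows (t years, CF_t, discount factor 1/(1+y/m)^(m*t), PV):
  t = 0.5000: CF_t = 25.500000, DF = 0.960154, PV = 24.483917
  t = 1.0000: CF_t = 25.500000, DF = 0.921895, PV = 23.508322
  t = 1.5000: CF_t = 25.500000, DF = 0.885161, PV = 22.571601
  t = 2.0000: CF_t = 1025.500000, DF = 0.849890, PV = 871.562563
Price P = sum_t PV_t = 942.126404
Convexity numerator sum_t t*(t + 1/m) * CF_t / (1+y/m)^(m*t + 2):
  t = 0.5000: term = 11.285800
  t = 1.0000: term = 32.508306
  t = 1.5000: term = 62.425936
  t = 2.0000: term = 4017.445772
Convexity = (1/P) * sum = 4123.665815 / 942.126404 = 4.376977

Answer: Convexity = 4.3770


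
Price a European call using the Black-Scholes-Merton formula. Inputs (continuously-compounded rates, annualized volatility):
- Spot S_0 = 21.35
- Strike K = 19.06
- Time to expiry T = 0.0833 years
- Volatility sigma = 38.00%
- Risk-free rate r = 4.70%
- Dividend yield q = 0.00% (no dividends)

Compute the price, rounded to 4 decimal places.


d1 = (ln(S/K) + (r - q + 0.5*sigma^2) * T) / (sigma * sqrt(T)) = 1.12504801
d2 = d1 - sigma * sqrt(T) = 1.01537340
exp(-rT) = 0.99609255; exp(-qT) = 1.00000000
C = S_0 * exp(-qT) * N(d1) - K * exp(-rT) * N(d2)
N(d1) = 0.86971566; N(d2) = 0.84503607
C = 21.3500 * 1.00000000 * 0.86971566 - 19.0600 * 0.99609255 * 0.84503607 = 2.5250

Answer: Price = 2.5250


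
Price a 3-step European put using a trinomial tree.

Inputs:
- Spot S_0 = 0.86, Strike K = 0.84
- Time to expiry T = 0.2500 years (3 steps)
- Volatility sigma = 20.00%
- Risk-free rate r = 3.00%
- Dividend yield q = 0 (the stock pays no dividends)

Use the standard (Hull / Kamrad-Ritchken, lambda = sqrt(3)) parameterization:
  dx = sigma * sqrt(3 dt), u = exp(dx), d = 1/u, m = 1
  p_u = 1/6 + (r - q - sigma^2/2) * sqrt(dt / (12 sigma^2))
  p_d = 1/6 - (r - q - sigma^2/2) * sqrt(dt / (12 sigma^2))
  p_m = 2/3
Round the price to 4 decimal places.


dt = T/N = 0.083333; dx = sigma*sqrt(3*dt) = 0.100000
u = exp(dx) = 1.105171; d = 1/u = 0.904837
p_u = 0.170833, p_m = 0.666667, p_d = 0.162500
Discount per step: exp(-r*dt) = 0.997503
Stock lattice S(k, j) with j the centered position index:
  k=0: S(0,+0) = 0.8600
  k=1: S(1,-1) = 0.7782; S(1,+0) = 0.8600; S(1,+1) = 0.9504
  k=2: S(2,-2) = 0.7041; S(2,-1) = 0.7782; S(2,+0) = 0.8600; S(2,+1) = 0.9504; S(2,+2) = 1.0504
  k=3: S(3,-3) = 0.6371; S(3,-2) = 0.7041; S(3,-1) = 0.7782; S(3,+0) = 0.8600; S(3,+1) = 0.9504; S(3,+2) = 1.0504; S(3,+3) = 1.1609
Terminal payoffs V(N, j) = max(K - S_T, 0):
  V(3,-3) = 0.202896; V(3,-2) = 0.135892; V(3,-1) = 0.061840; V(3,+0) = 0.000000; V(3,+1) = 0.000000; V(3,+2) = 0.000000; V(3,+3) = 0.000000
Backward induction: V(k, j) = exp(-r*dt) * [p_u * V(k+1, j+1) + p_m * V(k+1, j) + p_d * V(k+1, j-1)]
  V(2,-2) = exp(-r*dt) * [p_u*0.061840 + p_m*0.135892 + p_d*0.202896] = 0.133794
  V(2,-1) = exp(-r*dt) * [p_u*0.000000 + p_m*0.061840 + p_d*0.135892] = 0.063151
  V(2,+0) = exp(-r*dt) * [p_u*0.000000 + p_m*0.000000 + p_d*0.061840] = 0.010024
  V(2,+1) = exp(-r*dt) * [p_u*0.000000 + p_m*0.000000 + p_d*0.000000] = 0.000000
  V(2,+2) = exp(-r*dt) * [p_u*0.000000 + p_m*0.000000 + p_d*0.000000] = 0.000000
  V(1,-1) = exp(-r*dt) * [p_u*0.010024 + p_m*0.063151 + p_d*0.133794] = 0.065391
  V(1,+0) = exp(-r*dt) * [p_u*0.000000 + p_m*0.010024 + p_d*0.063151] = 0.016902
  V(1,+1) = exp(-r*dt) * [p_u*0.000000 + p_m*0.000000 + p_d*0.010024] = 0.001625
  V(0,+0) = exp(-r*dt) * [p_u*0.001625 + p_m*0.016902 + p_d*0.065391] = 0.022116

Answer: Price = V(0,0) = 0.0221


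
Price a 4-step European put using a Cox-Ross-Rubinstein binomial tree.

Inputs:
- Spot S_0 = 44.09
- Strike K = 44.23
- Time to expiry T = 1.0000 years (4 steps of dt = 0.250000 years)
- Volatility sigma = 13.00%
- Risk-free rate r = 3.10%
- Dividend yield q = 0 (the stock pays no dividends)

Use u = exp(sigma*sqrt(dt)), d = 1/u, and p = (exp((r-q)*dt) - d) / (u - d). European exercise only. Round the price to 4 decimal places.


dt = T/N = 0.250000
u = exp(sigma*sqrt(dt)) = 1.067159; d = 1/u = 0.937067
p = (exp((r-q)*dt) - d) / (u - d) = 0.543561
Discount per step: exp(-r*dt) = 0.992280
Stock lattice S(k, i) with i counting down-moves:
  k=0: S(0,0) = 44.0900
  k=1: S(1,0) = 47.0510; S(1,1) = 41.3153
  k=2: S(2,0) = 50.2109; S(2,1) = 44.0900; S(2,2) = 38.7152
  k=3: S(3,0) = 53.5831; S(3,1) = 47.0510; S(3,2) = 41.3153; S(3,3) = 36.2788
  k=4: S(4,0) = 57.1816; S(4,1) = 50.2109; S(4,2) = 44.0900; S(4,3) = 38.7152; S(4,4) = 33.9957
Terminal payoffs V(N, i) = max(K - S_T, 0):
  V(4,0) = 0.000000; V(4,1) = 0.000000; V(4,2) = 0.140000; V(4,3) = 5.514772; V(4,4) = 10.234336
Backward induction: V(k, i) = exp(-r*dt) * [p * V(k+1, i) + (1-p) * V(k+1, i+1)].
  V(3,0) = exp(-r*dt) * [p*0.000000 + (1-p)*0.000000] = 0.000000
  V(3,1) = exp(-r*dt) * [p*0.000000 + (1-p)*0.140000] = 0.063408
  V(3,2) = exp(-r*dt) * [p*0.140000 + (1-p)*5.514772] = 2.573238
  V(3,3) = exp(-r*dt) * [p*5.514772 + (1-p)*10.234336] = 7.609762
  V(2,0) = exp(-r*dt) * [p*0.000000 + (1-p)*0.063408] = 0.028719
  V(2,1) = exp(-r*dt) * [p*0.063408 + (1-p)*2.573238] = 1.199660
  V(2,2) = exp(-r*dt) * [p*2.573238 + (1-p)*7.609762] = 4.834493
  V(1,0) = exp(-r*dt) * [p*0.028719 + (1-p)*1.199660] = 0.558835
  V(1,1) = exp(-r*dt) * [p*1.199660 + (1-p)*4.834493] = 2.836671
  V(0,0) = exp(-r*dt) * [p*0.558835 + (1-p)*2.836671] = 1.586188

Answer: Price = V(0,0) = 1.5862


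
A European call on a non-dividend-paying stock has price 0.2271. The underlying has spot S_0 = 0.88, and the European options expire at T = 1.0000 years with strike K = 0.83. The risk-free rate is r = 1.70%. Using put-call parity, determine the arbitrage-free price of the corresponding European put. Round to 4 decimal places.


Put-call parity: C - P = S_0 * exp(-qT) - K * exp(-rT).
S_0 * exp(-qT) = 0.8800 * 1.00000000 = 0.88000000
K * exp(-rT) = 0.8300 * 0.98314368 = 0.81600926
P = C - S*exp(-qT) + K*exp(-rT)
P = 0.2271 - 0.88000000 + 0.81600926 = 0.1631

Answer: Put price = 0.1631


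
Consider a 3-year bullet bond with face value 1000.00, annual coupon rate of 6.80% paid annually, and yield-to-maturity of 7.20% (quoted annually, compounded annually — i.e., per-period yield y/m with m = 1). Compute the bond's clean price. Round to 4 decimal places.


Coupon per period c = face * coupon_rate / m = 68.000000
Periods per year m = 1; per-period yield y/m = 0.072000
Number of cashflows N = 3
Cashflows (t years, CF_t, discount factor 1/(1+y/m)^(m*t), PV):
  t = 1.0000: CF_t = 68.000000, DF = 0.932836, PV = 63.432836
  t = 2.0000: CF_t = 68.000000, DF = 0.870183, PV = 59.172421
  t = 3.0000: CF_t = 1068.000000, DF = 0.811738, PV = 866.935718
Price P = sum_t PV_t = 989.540976

Answer: Price = 989.5410


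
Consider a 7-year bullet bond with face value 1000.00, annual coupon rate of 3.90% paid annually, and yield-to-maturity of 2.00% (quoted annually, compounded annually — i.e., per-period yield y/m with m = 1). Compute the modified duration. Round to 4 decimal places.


Coupon per period c = face * coupon_rate / m = 39.000000
Periods per year m = 1; per-period yield y/m = 0.020000
Number of cashflows N = 7
Cashflows (t years, CF_t, discount factor 1/(1+y/m)^(m*t), PV):
  t = 1.0000: CF_t = 39.000000, DF = 0.980392, PV = 38.235294
  t = 2.0000: CF_t = 39.000000, DF = 0.961169, PV = 37.485582
  t = 3.0000: CF_t = 39.000000, DF = 0.942322, PV = 36.750571
  t = 4.0000: CF_t = 39.000000, DF = 0.923845, PV = 36.029972
  t = 5.0000: CF_t = 39.000000, DF = 0.905731, PV = 35.323502
  t = 6.0000: CF_t = 39.000000, DF = 0.887971, PV = 34.630884
  t = 7.0000: CF_t = 1039.000000, DF = 0.870560, PV = 904.512026
Price P = sum_t PV_t = 1122.967830
First compute Macaulay numerator sum_t t * PV_t:
  t * PV_t at t = 1.0000: 38.235294
  t * PV_t at t = 2.0000: 74.971165
  t * PV_t at t = 3.0000: 110.251713
  t * PV_t at t = 4.0000: 144.119886
  t * PV_t at t = 5.0000: 176.617508
  t * PV_t at t = 6.0000: 207.785303
  t * PV_t at t = 7.0000: 6331.584179
Macaulay duration D = 7083.565049 / 1122.967830 = 6.307897
Modified duration = D / (1 + y/m) = 6.307897 / (1 + 0.020000) = 6.184212

Answer: Modified duration = 6.1842


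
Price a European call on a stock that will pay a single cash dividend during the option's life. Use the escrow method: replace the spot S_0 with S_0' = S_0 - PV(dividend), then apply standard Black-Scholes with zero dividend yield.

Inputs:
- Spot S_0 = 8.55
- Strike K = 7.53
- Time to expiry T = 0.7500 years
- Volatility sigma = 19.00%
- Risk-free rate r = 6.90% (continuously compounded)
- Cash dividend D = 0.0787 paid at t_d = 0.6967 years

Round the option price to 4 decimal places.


Answer: Price = 1.4247

Derivation:
PV(D) = D * exp(-r * t_d) = 0.0787 * 0.95306488 = 0.07500621
S_0' = S_0 - PV(D) = 8.5500 - 0.07500621 = 8.47499379
d1 = (ln(S_0'/K) + (r + sigma^2/2)*T) / (sigma*sqrt(T)) = 1.11527286
d2 = d1 - sigma*sqrt(T) = 0.95072803
exp(-rT) = 0.94956623
N(d1) = 0.86763324; N(d2) = 0.82912877
C = S_0' * N(d1) - K * exp(-rT) * N(d2) = 8.47499379 * 0.86763324 - 7.5300 * 0.94956623 * 0.82912877 = 1.4247


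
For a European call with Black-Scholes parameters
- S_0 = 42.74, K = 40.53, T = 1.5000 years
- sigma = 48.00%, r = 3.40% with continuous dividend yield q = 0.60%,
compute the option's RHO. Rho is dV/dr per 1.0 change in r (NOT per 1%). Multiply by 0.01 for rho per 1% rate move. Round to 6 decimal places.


d1 = 0.4556949225; d2 = -0.1321826158
phi(d1) = 0.3595983861; exp(-qT) = 0.9910403788; exp(-rT) = 0.9502786705
N(d2) = 0.4474199255
Rho = K*T*exp(-rT)*N(d2) = 40.5300 * 1.5000 * 0.9502786705 * 0.4474199255 = 25.848430

Answer: Rho = 25.848430


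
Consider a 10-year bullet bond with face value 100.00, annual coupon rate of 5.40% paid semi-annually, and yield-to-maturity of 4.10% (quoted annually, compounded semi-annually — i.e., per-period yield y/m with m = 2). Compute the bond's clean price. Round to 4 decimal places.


Answer: Price = 110.5773

Derivation:
Coupon per period c = face * coupon_rate / m = 2.700000
Periods per year m = 2; per-period yield y/m = 0.020500
Number of cashflows N = 20
Cashflows (t years, CF_t, discount factor 1/(1+y/m)^(m*t), PV):
  t = 0.5000: CF_t = 2.700000, DF = 0.979912, PV = 2.645762
  t = 1.0000: CF_t = 2.700000, DF = 0.960227, PV = 2.592613
  t = 1.5000: CF_t = 2.700000, DF = 0.940938, PV = 2.540532
  t = 2.0000: CF_t = 2.700000, DF = 0.922036, PV = 2.489498
  t = 2.5000: CF_t = 2.700000, DF = 0.903514, PV = 2.439488
  t = 3.0000: CF_t = 2.700000, DF = 0.885364, PV = 2.390483
  t = 3.5000: CF_t = 2.700000, DF = 0.867579, PV = 2.342463
  t = 4.0000: CF_t = 2.700000, DF = 0.850151, PV = 2.295407
  t = 4.5000: CF_t = 2.700000, DF = 0.833073, PV = 2.249296
  t = 5.0000: CF_t = 2.700000, DF = 0.816338, PV = 2.204112
  t = 5.5000: CF_t = 2.700000, DF = 0.799939, PV = 2.159835
  t = 6.0000: CF_t = 2.700000, DF = 0.783870, PV = 2.116448
  t = 6.5000: CF_t = 2.700000, DF = 0.768123, PV = 2.073933
  t = 7.0000: CF_t = 2.700000, DF = 0.752693, PV = 2.032271
  t = 7.5000: CF_t = 2.700000, DF = 0.737573, PV = 1.991446
  t = 8.0000: CF_t = 2.700000, DF = 0.722756, PV = 1.951442
  t = 8.5000: CF_t = 2.700000, DF = 0.708237, PV = 1.912241
  t = 9.0000: CF_t = 2.700000, DF = 0.694010, PV = 1.873827
  t = 9.5000: CF_t = 2.700000, DF = 0.680069, PV = 1.836186
  t = 10.0000: CF_t = 102.700000, DF = 0.666407, PV = 68.440041
Price P = sum_t PV_t = 110.577326


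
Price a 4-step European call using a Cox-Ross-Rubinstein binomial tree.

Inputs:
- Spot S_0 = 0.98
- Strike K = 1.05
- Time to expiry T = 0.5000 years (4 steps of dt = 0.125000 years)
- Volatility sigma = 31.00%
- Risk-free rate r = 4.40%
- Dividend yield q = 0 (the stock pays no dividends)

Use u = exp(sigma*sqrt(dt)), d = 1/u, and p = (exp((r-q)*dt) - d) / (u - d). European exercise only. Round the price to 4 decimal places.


dt = T/N = 0.125000
u = exp(sigma*sqrt(dt)) = 1.115833; d = 1/u = 0.896191
p = (exp((r-q)*dt) - d) / (u - d) = 0.497737
Discount per step: exp(-r*dt) = 0.994515
Stock lattice S(k, i) with i counting down-moves:
  k=0: S(0,0) = 0.9800
  k=1: S(1,0) = 1.0935; S(1,1) = 0.8783
  k=2: S(2,0) = 1.2202; S(2,1) = 0.9800; S(2,2) = 0.7871
  k=3: S(3,0) = 1.3615; S(3,1) = 1.0935; S(3,2) = 0.8783; S(3,3) = 0.7054
  k=4: S(4,0) = 1.5192; S(4,1) = 1.2202; S(4,2) = 0.9800; S(4,3) = 0.7871; S(4,4) = 0.6322
Terminal payoffs V(N, i) = max(S_T - K, 0):
  V(4,0) = 0.469230; V(4,1) = 0.170182; V(4,2) = 0.000000; V(4,3) = 0.000000; V(4,4) = 0.000000
Backward induction: V(k, i) = exp(-r*dt) * [p * V(k+1, i) + (1-p) * V(k+1, i+1)].
  V(3,0) = exp(-r*dt) * [p*0.469230 + (1-p)*0.170182] = 0.317279
  V(3,1) = exp(-r*dt) * [p*0.170182 + (1-p)*0.000000] = 0.084241
  V(3,2) = exp(-r*dt) * [p*0.000000 + (1-p)*0.000000] = 0.000000
  V(3,3) = exp(-r*dt) * [p*0.000000 + (1-p)*0.000000] = 0.000000
  V(2,0) = exp(-r*dt) * [p*0.317279 + (1-p)*0.084241] = 0.199135
  V(2,1) = exp(-r*dt) * [p*0.084241 + (1-p)*0.000000] = 0.041700
  V(2,2) = exp(-r*dt) * [p*0.000000 + (1-p)*0.000000] = 0.000000
  V(1,0) = exp(-r*dt) * [p*0.199135 + (1-p)*0.041700] = 0.119403
  V(1,1) = exp(-r*dt) * [p*0.041700 + (1-p)*0.000000] = 0.020642
  V(0,0) = exp(-r*dt) * [p*0.119403 + (1-p)*0.020642] = 0.069416

Answer: Price = V(0,0) = 0.0694


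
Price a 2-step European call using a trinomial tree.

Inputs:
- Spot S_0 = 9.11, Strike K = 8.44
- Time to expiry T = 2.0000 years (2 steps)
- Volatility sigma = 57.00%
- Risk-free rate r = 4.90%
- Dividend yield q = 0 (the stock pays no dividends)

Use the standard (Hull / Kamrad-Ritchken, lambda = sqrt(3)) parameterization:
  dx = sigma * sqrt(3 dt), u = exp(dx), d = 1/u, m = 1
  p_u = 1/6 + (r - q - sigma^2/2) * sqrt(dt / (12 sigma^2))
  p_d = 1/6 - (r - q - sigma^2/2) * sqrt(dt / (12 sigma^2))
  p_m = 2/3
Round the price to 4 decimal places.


Answer: Price = V(0,0) = 3.0317

Derivation:
dt = T/N = 1.000000; dx = sigma*sqrt(3*dt) = 0.987269
u = exp(dx) = 2.683895; d = 1/u = 0.372593
p_u = 0.109210, p_m = 0.666667, p_d = 0.224123
Discount per step: exp(-r*dt) = 0.952181
Stock lattice S(k, j) with j the centered position index:
  k=0: S(0,+0) = 9.1100
  k=1: S(1,-1) = 3.3943; S(1,+0) = 9.1100; S(1,+1) = 24.4503
  k=2: S(2,-2) = 1.2647; S(2,-1) = 3.3943; S(2,+0) = 9.1100; S(2,+1) = 24.4503; S(2,+2) = 65.6220
Terminal payoffs V(N, j) = max(S_T - K, 0):
  V(2,-2) = 0.000000; V(2,-1) = 0.000000; V(2,+0) = 0.670000; V(2,+1) = 16.010280; V(2,+2) = 57.181975
Backward induction: V(k, j) = exp(-r*dt) * [p_u * V(k+1, j+1) + p_m * V(k+1, j) + p_d * V(k+1, j-1)]
  V(1,-1) = exp(-r*dt) * [p_u*0.670000 + p_m*0.000000 + p_d*0.000000] = 0.069672
  V(1,+0) = exp(-r*dt) * [p_u*16.010280 + p_m*0.670000 + p_d*0.000000] = 2.090183
  V(1,+1) = exp(-r*dt) * [p_u*57.181975 + p_m*16.010280 + p_d*0.670000] = 16.252339
  V(0,+0) = exp(-r*dt) * [p_u*16.252339 + p_m*2.090183 + p_d*0.069672] = 3.031736


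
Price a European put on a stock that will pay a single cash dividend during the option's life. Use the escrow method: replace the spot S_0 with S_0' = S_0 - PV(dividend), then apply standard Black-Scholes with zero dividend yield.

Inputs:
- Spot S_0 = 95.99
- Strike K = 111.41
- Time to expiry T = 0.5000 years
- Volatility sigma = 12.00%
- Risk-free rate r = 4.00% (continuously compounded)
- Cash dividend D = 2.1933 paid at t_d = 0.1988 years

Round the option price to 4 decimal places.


PV(D) = D * exp(-r * t_d) = 2.1933 * 0.99207953 = 2.17592804
S_0' = S_0 - PV(D) = 95.9900 - 2.17592804 = 93.81407196
d1 = (ln(S_0'/K) + (r + sigma^2/2)*T) / (sigma*sqrt(T)) = -1.74775848
d2 = d1 - sigma*sqrt(T) = -1.83261129
exp(-rT) = 0.98019867
N(-d1) = 0.95974707; N(-d2) = 0.96656980
P = K * exp(-rT) * N(-d2) - S_0' * N(-d1) = 111.4100 * 0.98019867 * 0.96656980 - 93.81407196 * 0.95974707 = 15.5154

Answer: Price = 15.5154


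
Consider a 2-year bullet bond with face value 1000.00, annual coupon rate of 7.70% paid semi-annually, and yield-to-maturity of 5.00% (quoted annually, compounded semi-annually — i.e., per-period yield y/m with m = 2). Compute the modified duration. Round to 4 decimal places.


Answer: Modified duration = 1.8483

Derivation:
Coupon per period c = face * coupon_rate / m = 38.500000
Periods per year m = 2; per-period yield y/m = 0.025000
Number of cashflows N = 4
Cashflows (t years, CF_t, discount factor 1/(1+y/m)^(m*t), PV):
  t = 0.5000: CF_t = 38.500000, DF = 0.975610, PV = 37.560976
  t = 1.0000: CF_t = 38.500000, DF = 0.951814, PV = 36.644854
  t = 1.5000: CF_t = 38.500000, DF = 0.928599, PV = 35.751077
  t = 2.0000: CF_t = 1038.500000, DF = 0.905951, PV = 940.829745
Price P = sum_t PV_t = 1050.786652
First compute Macaulay numerator sum_t t * PV_t:
  t * PV_t at t = 0.5000: 18.780488
  t * PV_t at t = 1.0000: 36.644854
  t * PV_t at t = 1.5000: 53.626616
  t * PV_t at t = 2.0000: 1881.659489
Macaulay duration D = 1990.711447 / 1050.786652 = 1.894496
Modified duration = D / (1 + y/m) = 1.894496 / (1 + 0.025000) = 1.848289


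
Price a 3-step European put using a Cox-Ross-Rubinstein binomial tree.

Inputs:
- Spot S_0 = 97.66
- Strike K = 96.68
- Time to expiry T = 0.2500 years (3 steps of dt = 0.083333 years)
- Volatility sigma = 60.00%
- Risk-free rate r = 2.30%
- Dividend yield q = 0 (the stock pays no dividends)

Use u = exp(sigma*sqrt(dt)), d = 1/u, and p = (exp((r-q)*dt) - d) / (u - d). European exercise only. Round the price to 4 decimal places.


Answer: Price = V(0,0) = 11.7665

Derivation:
dt = T/N = 0.083333
u = exp(sigma*sqrt(dt)) = 1.189110; d = 1/u = 0.840965
p = (exp((r-q)*dt) - d) / (u - d) = 0.462317
Discount per step: exp(-r*dt) = 0.998085
Stock lattice S(k, i) with i counting down-moves:
  k=0: S(0,0) = 97.6600
  k=1: S(1,0) = 116.1285; S(1,1) = 82.1287
  k=2: S(2,0) = 138.0895; S(2,1) = 97.6600; S(2,2) = 69.0673
  k=3: S(3,0) = 164.2036; S(3,1) = 116.1285; S(3,2) = 82.1287; S(3,3) = 58.0832
Terminal payoffs V(N, i) = max(K - S_T, 0):
  V(3,0) = 0.000000; V(3,1) = 0.000000; V(3,2) = 14.551345; V(3,3) = 38.596780
Backward induction: V(k, i) = exp(-r*dt) * [p * V(k+1, i) + (1-p) * V(k+1, i+1)].
  V(2,0) = exp(-r*dt) * [p*0.000000 + (1-p)*0.000000] = 0.000000
  V(2,1) = exp(-r*dt) * [p*0.000000 + (1-p)*14.551345] = 7.809025
  V(2,2) = exp(-r*dt) * [p*14.551345 + (1-p)*38.596780] = 27.427539
  V(1,0) = exp(-r*dt) * [p*0.000000 + (1-p)*7.809025] = 4.190738
  V(1,1) = exp(-r*dt) * [p*7.809025 + (1-p)*27.427539] = 18.322409
  V(0,0) = exp(-r*dt) * [p*4.190738 + (1-p)*18.322409] = 11.766518


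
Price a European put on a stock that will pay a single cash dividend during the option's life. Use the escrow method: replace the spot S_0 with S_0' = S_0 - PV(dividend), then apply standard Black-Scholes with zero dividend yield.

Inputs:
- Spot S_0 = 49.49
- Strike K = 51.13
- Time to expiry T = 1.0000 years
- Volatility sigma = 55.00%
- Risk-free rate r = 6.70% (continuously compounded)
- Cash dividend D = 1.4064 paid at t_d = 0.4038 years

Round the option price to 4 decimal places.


Answer: Price = 10.2424

Derivation:
PV(D) = D * exp(-r * t_d) = 1.4064 * 0.97330810 = 1.36886051
S_0' = S_0 - PV(D) = 49.4900 - 1.36886051 = 48.12113949
d1 = (ln(S_0'/K) + (r + sigma^2/2)*T) / (sigma*sqrt(T)) = 0.28654575
d2 = d1 - sigma*sqrt(T) = -0.26345425
exp(-rT) = 0.93519520
N(-d1) = 0.38723008; N(-d2) = 0.60389976
P = K * exp(-rT) * N(-d2) - S_0' * N(-d1) = 51.1300 * 0.93519520 * 0.60389976 - 48.12113949 * 0.38723008 = 10.2424


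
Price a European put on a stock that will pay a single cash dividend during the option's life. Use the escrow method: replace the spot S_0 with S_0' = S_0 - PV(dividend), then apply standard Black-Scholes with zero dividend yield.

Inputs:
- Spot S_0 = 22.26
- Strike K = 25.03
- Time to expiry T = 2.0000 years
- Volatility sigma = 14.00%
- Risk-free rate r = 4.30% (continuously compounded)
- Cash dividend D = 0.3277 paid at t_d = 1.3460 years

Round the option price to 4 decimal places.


PV(D) = D * exp(-r * t_d) = 0.3277 * 0.94376508 = 0.30927182
S_0' = S_0 - PV(D) = 22.2600 - 0.30927182 = 21.95072818
d1 = (ln(S_0'/K) + (r + sigma^2/2)*T) / (sigma*sqrt(T)) = -0.12967728
d2 = d1 - sigma*sqrt(T) = -0.32766718
exp(-rT) = 0.91759423
N(-d1) = 0.55158912; N(-d2) = 0.62841834
P = K * exp(-rT) * N(-d2) - S_0' * N(-d1) = 25.0300 * 0.91759423 * 0.62841834 - 21.95072818 * 0.55158912 = 2.3253

Answer: Price = 2.3253


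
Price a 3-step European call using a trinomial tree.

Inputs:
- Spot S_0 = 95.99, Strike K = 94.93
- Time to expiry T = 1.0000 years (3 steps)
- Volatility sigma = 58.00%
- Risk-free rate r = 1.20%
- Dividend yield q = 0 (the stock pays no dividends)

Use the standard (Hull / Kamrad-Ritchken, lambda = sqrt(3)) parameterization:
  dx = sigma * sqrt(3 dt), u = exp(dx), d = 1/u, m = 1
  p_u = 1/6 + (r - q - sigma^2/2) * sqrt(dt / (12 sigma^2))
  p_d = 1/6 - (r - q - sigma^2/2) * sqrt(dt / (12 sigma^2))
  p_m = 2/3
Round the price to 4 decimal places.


Answer: Price = V(0,0) = 20.4037

Derivation:
dt = T/N = 0.333333; dx = sigma*sqrt(3*dt) = 0.580000
u = exp(dx) = 1.786038; d = 1/u = 0.559898
p_u = 0.121782, p_m = 0.666667, p_d = 0.211552
Discount per step: exp(-r*dt) = 0.996008
Stock lattice S(k, j) with j the centered position index:
  k=0: S(0,+0) = 95.9900
  k=1: S(1,-1) = 53.7446; S(1,+0) = 95.9900; S(1,+1) = 171.4418
  k=2: S(2,-2) = 30.0915; S(2,-1) = 53.7446; S(2,+0) = 95.9900; S(2,+1) = 171.4418; S(2,+2) = 306.2017
  k=3: S(3,-3) = 16.8482; S(3,-2) = 30.0915; S(3,-1) = 53.7446; S(3,+0) = 95.9900; S(3,+1) = 171.4418; S(3,+2) = 306.2017; S(3,+3) = 546.8880
Terminal payoffs V(N, j) = max(S_T - K, 0):
  V(3,-3) = 0.000000; V(3,-2) = 0.000000; V(3,-1) = 0.000000; V(3,+0) = 1.060000; V(3,+1) = 76.511829; V(3,+2) = 211.271695; V(3,+3) = 451.957995
Backward induction: V(k, j) = exp(-r*dt) * [p_u * V(k+1, j+1) + p_m * V(k+1, j) + p_d * V(k+1, j-1)]
  V(2,-2) = exp(-r*dt) * [p_u*0.000000 + p_m*0.000000 + p_d*0.000000] = 0.000000
  V(2,-1) = exp(-r*dt) * [p_u*1.060000 + p_m*0.000000 + p_d*0.000000] = 0.128573
  V(2,+0) = exp(-r*dt) * [p_u*76.511829 + p_m*1.060000 + p_d*0.000000] = 9.984383
  V(2,+1) = exp(-r*dt) * [p_u*211.271695 + p_m*76.511829 + p_d*1.060000] = 76.653908
  V(2,+2) = exp(-r*dt) * [p_u*451.957995 + p_m*211.271695 + p_d*76.511829] = 211.227576
  V(1,-1) = exp(-r*dt) * [p_u*9.984383 + p_m*0.128573 + p_d*0.000000] = 1.296434
  V(1,+0) = exp(-r*dt) * [p_u*76.653908 + p_m*9.984383 + p_d*0.128573] = 15.954545
  V(1,+1) = exp(-r*dt) * [p_u*211.227576 + p_m*76.653908 + p_d*9.984383] = 78.623330
  V(0,+0) = exp(-r*dt) * [p_u*78.623330 + p_m*15.954545 + p_d*1.296434] = 20.403724


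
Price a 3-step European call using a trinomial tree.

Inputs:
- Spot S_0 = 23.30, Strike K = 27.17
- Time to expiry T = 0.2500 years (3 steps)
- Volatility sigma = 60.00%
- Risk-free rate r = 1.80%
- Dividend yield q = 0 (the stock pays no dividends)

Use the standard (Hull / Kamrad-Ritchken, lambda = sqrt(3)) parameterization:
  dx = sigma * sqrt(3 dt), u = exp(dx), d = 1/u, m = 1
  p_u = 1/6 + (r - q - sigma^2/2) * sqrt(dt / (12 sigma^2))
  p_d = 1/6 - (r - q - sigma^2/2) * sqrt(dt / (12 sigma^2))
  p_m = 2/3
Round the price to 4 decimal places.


Answer: Price = V(0,0) = 1.5921

Derivation:
dt = T/N = 0.083333; dx = sigma*sqrt(3*dt) = 0.300000
u = exp(dx) = 1.349859; d = 1/u = 0.740818
p_u = 0.144167, p_m = 0.666667, p_d = 0.189167
Discount per step: exp(-r*dt) = 0.998501
Stock lattice S(k, j) with j the centered position index:
  k=0: S(0,+0) = 23.3000
  k=1: S(1,-1) = 17.2611; S(1,+0) = 23.3000; S(1,+1) = 31.4517
  k=2: S(2,-2) = 12.7873; S(2,-1) = 17.2611; S(2,+0) = 23.3000; S(2,+1) = 31.4517; S(2,+2) = 42.4554
  k=3: S(3,-3) = 9.4731; S(3,-2) = 12.7873; S(3,-1) = 17.2611; S(3,+0) = 23.3000; S(3,+1) = 31.4517; S(3,+2) = 42.4554; S(3,+3) = 57.3088
Terminal payoffs V(N, j) = max(S_T - K, 0):
  V(3,-3) = 0.000000; V(3,-2) = 0.000000; V(3,-1) = 0.000000; V(3,+0) = 0.000000; V(3,+1) = 4.281710; V(3,+2) = 15.285368; V(3,+3) = 30.138752
Backward induction: V(k, j) = exp(-r*dt) * [p_u * V(k+1, j+1) + p_m * V(k+1, j) + p_d * V(k+1, j-1)]
  V(2,-2) = exp(-r*dt) * [p_u*0.000000 + p_m*0.000000 + p_d*0.000000] = 0.000000
  V(2,-1) = exp(-r*dt) * [p_u*0.000000 + p_m*0.000000 + p_d*0.000000] = 0.000000
  V(2,+0) = exp(-r*dt) * [p_u*4.281710 + p_m*0.000000 + p_d*0.000000] = 0.616355
  V(2,+1) = exp(-r*dt) * [p_u*15.285368 + p_m*4.281710 + p_d*0.000000] = 5.050533
  V(2,+2) = exp(-r*dt) * [p_u*30.138752 + p_m*15.285368 + p_d*4.281710] = 15.322205
  V(1,-1) = exp(-r*dt) * [p_u*0.616355 + p_m*0.000000 + p_d*0.000000] = 0.088725
  V(1,+0) = exp(-r*dt) * [p_u*5.050533 + p_m*0.616355 + p_d*0.000000] = 1.137314
  V(1,+1) = exp(-r*dt) * [p_u*15.322205 + p_m*5.050533 + p_d*0.616355] = 5.684034
  V(0,+0) = exp(-r*dt) * [p_u*5.684034 + p_m*1.137314 + p_d*0.088725] = 1.592052


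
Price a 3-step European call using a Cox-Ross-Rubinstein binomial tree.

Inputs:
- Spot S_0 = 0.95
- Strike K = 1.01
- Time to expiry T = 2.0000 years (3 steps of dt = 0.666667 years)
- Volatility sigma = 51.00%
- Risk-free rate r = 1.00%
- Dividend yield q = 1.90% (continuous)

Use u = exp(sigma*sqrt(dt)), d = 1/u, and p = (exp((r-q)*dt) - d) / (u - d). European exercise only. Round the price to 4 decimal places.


dt = T/N = 0.666667
u = exp(sigma*sqrt(dt)) = 1.516512; d = 1/u = 0.659408
p = (exp((r-q)*dt) - d) / (u - d) = 0.390396
Discount per step: exp(-r*dt) = 0.993356
Stock lattice S(k, i) with i counting down-moves:
  k=0: S(0,0) = 0.9500
  k=1: S(1,0) = 1.4407; S(1,1) = 0.6264
  k=2: S(2,0) = 2.1848; S(2,1) = 0.9500; S(2,2) = 0.4131
  k=3: S(3,0) = 3.3133; S(3,1) = 1.4407; S(3,2) = 0.6264; S(3,3) = 0.2724
Terminal payoffs V(N, i) = max(S_T - K, 0):
  V(3,0) = 2.303306; V(3,1) = 0.430687; V(3,2) = 0.000000; V(3,3) = 0.000000
Backward induction: V(k, i) = exp(-r*dt) * [p * V(k+1, i) + (1-p) * V(k+1, i+1)].
  V(2,0) = exp(-r*dt) * [p*2.303306 + (1-p)*0.430687] = 1.154031
  V(2,1) = exp(-r*dt) * [p*0.430687 + (1-p)*0.000000] = 0.167021
  V(2,2) = exp(-r*dt) * [p*0.000000 + (1-p)*0.000000] = 0.000000
  V(1,0) = exp(-r*dt) * [p*1.154031 + (1-p)*0.167021] = 0.548676
  V(1,1) = exp(-r*dt) * [p*0.167021 + (1-p)*0.000000] = 0.064771
  V(0,0) = exp(-r*dt) * [p*0.548676 + (1-p)*0.064771] = 0.252000

Answer: Price = V(0,0) = 0.2520


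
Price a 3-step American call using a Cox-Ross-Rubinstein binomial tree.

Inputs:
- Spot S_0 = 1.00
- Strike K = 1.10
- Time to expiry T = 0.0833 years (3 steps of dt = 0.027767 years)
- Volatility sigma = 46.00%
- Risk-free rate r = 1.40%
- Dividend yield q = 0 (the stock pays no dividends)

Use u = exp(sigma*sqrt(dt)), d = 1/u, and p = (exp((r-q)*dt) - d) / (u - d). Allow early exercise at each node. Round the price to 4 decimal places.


dt = T/N = 0.027767
u = exp(sigma*sqrt(dt)) = 1.079666; d = 1/u = 0.926213
p = (exp((r-q)*dt) - d) / (u - d) = 0.483380
Discount per step: exp(-r*dt) = 0.999611
Stock lattice S(k, i) with i counting down-moves:
  k=0: S(0,0) = 1.0000
  k=1: S(1,0) = 1.0797; S(1,1) = 0.9262
  k=2: S(2,0) = 1.1657; S(2,1) = 1.0000; S(2,2) = 0.8579
  k=3: S(3,0) = 1.2585; S(3,1) = 1.0797; S(3,2) = 0.9262; S(3,3) = 0.7946
Terminal payoffs V(N, i) = max(S_T - K, 0):
  V(3,0) = 0.158542; V(3,1) = 0.000000; V(3,2) = 0.000000; V(3,3) = 0.000000
Backward induction: V(k, i) = exp(-r*dt) * [p * V(k+1, i) + (1-p) * V(k+1, i+1)]; then take max(V_cont, immediate exercise) for American.
  V(2,0) = exp(-r*dt) * [p*0.158542 + (1-p)*0.000000] = 0.076606; exercise = 0.065678; V(2,0) = max -> 0.076606
  V(2,1) = exp(-r*dt) * [p*0.000000 + (1-p)*0.000000] = 0.000000; exercise = 0.000000; V(2,1) = max -> 0.000000
  V(2,2) = exp(-r*dt) * [p*0.000000 + (1-p)*0.000000] = 0.000000; exercise = 0.000000; V(2,2) = max -> 0.000000
  V(1,0) = exp(-r*dt) * [p*0.076606 + (1-p)*0.000000] = 0.037016; exercise = 0.000000; V(1,0) = max -> 0.037016
  V(1,1) = exp(-r*dt) * [p*0.000000 + (1-p)*0.000000] = 0.000000; exercise = 0.000000; V(1,1) = max -> 0.000000
  V(0,0) = exp(-r*dt) * [p*0.037016 + (1-p)*0.000000] = 0.017886; exercise = 0.000000; V(0,0) = max -> 0.017886

Answer: Price = V(0,0) = 0.0179


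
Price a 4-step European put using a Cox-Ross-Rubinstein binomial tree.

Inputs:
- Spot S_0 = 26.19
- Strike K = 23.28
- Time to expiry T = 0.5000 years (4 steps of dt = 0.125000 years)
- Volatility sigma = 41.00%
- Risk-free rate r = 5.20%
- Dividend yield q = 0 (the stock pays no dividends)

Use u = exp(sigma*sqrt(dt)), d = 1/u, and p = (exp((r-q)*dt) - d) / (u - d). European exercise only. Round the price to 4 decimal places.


dt = T/N = 0.125000
u = exp(sigma*sqrt(dt)) = 1.155990; d = 1/u = 0.865060
p = (exp((r-q)*dt) - d) / (u - d) = 0.486239
Discount per step: exp(-r*dt) = 0.993521
Stock lattice S(k, i) with i counting down-moves:
  k=0: S(0,0) = 26.1900
  k=1: S(1,0) = 30.2754; S(1,1) = 22.6559
  k=2: S(2,0) = 34.9980; S(2,1) = 26.1900; S(2,2) = 19.5987
  k=3: S(3,0) = 40.4573; S(3,1) = 30.2754; S(3,2) = 22.6559; S(3,3) = 16.9541
  k=4: S(4,0) = 46.7683; S(4,1) = 34.9980; S(4,2) = 26.1900; S(4,3) = 19.5987; S(4,4) = 14.6663
Terminal payoffs V(N, i) = max(K - S_T, 0):
  V(4,0) = 0.000000; V(4,1) = 0.000000; V(4,2) = 0.000000; V(4,3) = 3.681287; V(4,4) = 8.613733
Backward induction: V(k, i) = exp(-r*dt) * [p * V(k+1, i) + (1-p) * V(k+1, i+1)].
  V(3,0) = exp(-r*dt) * [p*0.000000 + (1-p)*0.000000] = 0.000000
  V(3,1) = exp(-r*dt) * [p*0.000000 + (1-p)*0.000000] = 0.000000
  V(3,2) = exp(-r*dt) * [p*0.000000 + (1-p)*3.681287] = 1.879048
  V(3,3) = exp(-r*dt) * [p*3.681287 + (1-p)*8.613733] = 6.175117
  V(2,0) = exp(-r*dt) * [p*0.000000 + (1-p)*0.000000] = 0.000000
  V(2,1) = exp(-r*dt) * [p*0.000000 + (1-p)*1.879048] = 0.959127
  V(2,2) = exp(-r*dt) * [p*1.879048 + (1-p)*6.175117] = 4.059726
  V(1,0) = exp(-r*dt) * [p*0.000000 + (1-p)*0.959127] = 0.489570
  V(1,1) = exp(-r*dt) * [p*0.959127 + (1-p)*4.059726] = 2.535559
  V(0,0) = exp(-r*dt) * [p*0.489570 + (1-p)*2.535559] = 1.530737

Answer: Price = V(0,0) = 1.5307


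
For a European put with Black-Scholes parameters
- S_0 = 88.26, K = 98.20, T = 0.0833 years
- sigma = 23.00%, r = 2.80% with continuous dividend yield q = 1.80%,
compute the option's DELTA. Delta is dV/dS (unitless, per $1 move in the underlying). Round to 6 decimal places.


d1 = -1.5619132540; d2 = -1.6282952545
phi(d1) = 0.1178049439; exp(-qT) = 0.9985017235; exp(-rT) = 0.9976703179
N(-d1) = 0.9408457872
Delta = -exp(-qT) * N(-d1) = -0.9985017235 * 0.9408457872 = -0.939436

Answer: Delta = -0.939436


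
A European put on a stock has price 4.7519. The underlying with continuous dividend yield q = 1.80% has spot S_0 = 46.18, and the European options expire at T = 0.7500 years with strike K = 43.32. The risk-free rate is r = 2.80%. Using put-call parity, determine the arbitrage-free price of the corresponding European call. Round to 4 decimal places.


Put-call parity: C - P = S_0 * exp(-qT) - K * exp(-rT).
S_0 * exp(-qT) = 46.1800 * 0.98659072 = 45.56075928
K * exp(-rT) = 43.3200 * 0.97921896 = 42.41976555
C = P + S*exp(-qT) - K*exp(-rT)
C = 4.7519 + 45.56075928 - 42.41976555 = 7.8929

Answer: Call price = 7.8929


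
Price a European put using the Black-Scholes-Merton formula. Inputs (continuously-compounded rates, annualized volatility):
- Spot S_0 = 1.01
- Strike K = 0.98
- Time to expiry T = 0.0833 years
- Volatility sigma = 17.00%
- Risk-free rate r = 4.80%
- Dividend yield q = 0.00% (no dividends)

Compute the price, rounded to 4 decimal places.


Answer: Price = 0.0070

Derivation:
d1 = (ln(S/K) + (r - q + 0.5*sigma^2) * T) / (sigma * sqrt(T)) = 0.72057789
d2 = d1 - sigma * sqrt(T) = 0.67151293
exp(-rT) = 0.99600958; exp(-qT) = 1.00000000
P = K * exp(-rT) * N(-d2) - S_0 * exp(-qT) * N(-d1)
N(-d1) = 0.23558463; N(-d2) = 0.25094691
P = 0.9800 * 0.99600958 * 0.25094691 - 1.0100 * 1.00000000 * 0.23558463 = 0.0070


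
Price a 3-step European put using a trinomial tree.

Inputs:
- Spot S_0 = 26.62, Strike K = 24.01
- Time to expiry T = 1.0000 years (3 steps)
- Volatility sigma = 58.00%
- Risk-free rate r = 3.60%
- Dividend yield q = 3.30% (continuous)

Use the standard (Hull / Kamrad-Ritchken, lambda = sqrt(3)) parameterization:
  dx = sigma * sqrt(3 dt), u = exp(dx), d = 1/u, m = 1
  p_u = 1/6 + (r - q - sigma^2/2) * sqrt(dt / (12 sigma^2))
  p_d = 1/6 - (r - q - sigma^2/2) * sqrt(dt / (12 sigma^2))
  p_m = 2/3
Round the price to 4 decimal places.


dt = T/N = 0.333333; dx = sigma*sqrt(3*dt) = 0.580000
u = exp(dx) = 1.786038; d = 1/u = 0.559898
p_u = 0.119195, p_m = 0.666667, p_d = 0.214138
Discount per step: exp(-r*dt) = 0.988072
Stock lattice S(k, j) with j the centered position index:
  k=0: S(0,+0) = 26.6200
  k=1: S(1,-1) = 14.9045; S(1,+0) = 26.6200; S(1,+1) = 47.5443
  k=2: S(2,-2) = 8.3450; S(2,-1) = 14.9045; S(2,+0) = 26.6200; S(2,+1) = 47.5443; S(2,+2) = 84.9160
  k=3: S(3,-3) = 4.6724; S(3,-2) = 8.3450; S(3,-1) = 14.9045; S(3,+0) = 26.6200; S(3,+1) = 47.5443; S(3,+2) = 84.9160; S(3,+3) = 151.6633
Terminal payoffs V(N, j) = max(K - S_T, 0):
  V(3,-3) = 19.337647; V(3,-2) = 15.664998; V(3,-1) = 9.105505; V(3,+0) = 0.000000; V(3,+1) = 0.000000; V(3,+2) = 0.000000; V(3,+3) = 0.000000
Backward induction: V(k, j) = exp(-r*dt) * [p_u * V(k+1, j+1) + p_m * V(k+1, j) + p_d * V(k+1, j-1)]
  V(2,-2) = exp(-r*dt) * [p_u*9.105505 + p_m*15.664998 + p_d*19.337647] = 15.482679
  V(2,-1) = exp(-r*dt) * [p_u*0.000000 + p_m*9.105505 + p_d*15.664998] = 9.312385
  V(2,+0) = exp(-r*dt) * [p_u*0.000000 + p_m*0.000000 + p_d*9.105505] = 1.926576
  V(2,+1) = exp(-r*dt) * [p_u*0.000000 + p_m*0.000000 + p_d*0.000000] = 0.000000
  V(2,+2) = exp(-r*dt) * [p_u*0.000000 + p_m*0.000000 + p_d*0.000000] = 0.000000
  V(1,-1) = exp(-r*dt) * [p_u*1.926576 + p_m*9.312385 + p_d*15.482679] = 9.636984
  V(1,+0) = exp(-r*dt) * [p_u*0.000000 + p_m*1.926576 + p_d*9.312385] = 3.239412
  V(1,+1) = exp(-r*dt) * [p_u*0.000000 + p_m*0.000000 + p_d*1.926576] = 0.407632
  V(0,+0) = exp(-r*dt) * [p_u*0.407632 + p_m*3.239412 + p_d*9.636984] = 4.220884

Answer: Price = V(0,0) = 4.2209


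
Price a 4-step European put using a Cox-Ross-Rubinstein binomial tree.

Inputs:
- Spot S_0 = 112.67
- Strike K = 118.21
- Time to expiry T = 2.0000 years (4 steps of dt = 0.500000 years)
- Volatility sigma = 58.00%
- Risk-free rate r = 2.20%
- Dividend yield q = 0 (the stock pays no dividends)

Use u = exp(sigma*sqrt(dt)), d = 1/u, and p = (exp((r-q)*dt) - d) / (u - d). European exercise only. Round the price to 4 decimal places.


Answer: Price = V(0,0) = 34.8843

Derivation:
dt = T/N = 0.500000
u = exp(sigma*sqrt(dt)) = 1.507002; d = 1/u = 0.663569
p = (exp((r-q)*dt) - d) / (u - d) = 0.411997
Discount per step: exp(-r*dt) = 0.989060
Stock lattice S(k, i) with i counting down-moves:
  k=0: S(0,0) = 112.6700
  k=1: S(1,0) = 169.7939; S(1,1) = 74.7644
  k=2: S(2,0) = 255.8796; S(2,1) = 112.6700; S(2,2) = 49.6113
  k=3: S(3,0) = 385.6110; S(3,1) = 169.7939; S(3,2) = 74.7644; S(3,3) = 32.9206
  k=4: S(4,0) = 581.1163; S(4,1) = 255.8796; S(4,2) = 112.6700; S(4,3) = 49.6113; S(4,4) = 21.8451
Terminal payoffs V(N, i) = max(K - S_T, 0):
  V(4,0) = 0.000000; V(4,1) = 0.000000; V(4,2) = 5.540000; V(4,3) = 68.598665; V(4,4) = 96.364926
Backward induction: V(k, i) = exp(-r*dt) * [p * V(k+1, i) + (1-p) * V(k+1, i+1)].
  V(3,0) = exp(-r*dt) * [p*0.000000 + (1-p)*0.000000] = 0.000000
  V(3,1) = exp(-r*dt) * [p*0.000000 + (1-p)*5.540000] = 3.221901
  V(3,2) = exp(-r*dt) * [p*5.540000 + (1-p)*68.598665] = 42.152459
  V(3,3) = exp(-r*dt) * [p*68.598665 + (1-p)*96.364926] = 83.996255
  V(2,0) = exp(-r*dt) * [p*0.000000 + (1-p)*3.221901] = 1.873763
  V(2,1) = exp(-r*dt) * [p*3.221901 + (1-p)*42.152459] = 25.827521
  V(2,2) = exp(-r*dt) * [p*42.152459 + (1-p)*83.996255] = 66.026444
  V(1,0) = exp(-r*dt) * [p*1.873763 + (1-p)*25.827521] = 15.784066
  V(1,1) = exp(-r*dt) * [p*25.827521 + (1-p)*66.026444] = 48.923486
  V(0,0) = exp(-r*dt) * [p*15.784066 + (1-p)*48.923486] = 34.884304


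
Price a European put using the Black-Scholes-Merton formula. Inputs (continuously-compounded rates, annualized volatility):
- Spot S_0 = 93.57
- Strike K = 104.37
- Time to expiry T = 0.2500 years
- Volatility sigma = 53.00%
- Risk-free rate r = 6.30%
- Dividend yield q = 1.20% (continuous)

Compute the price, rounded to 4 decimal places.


d1 = (ln(S/K) + (r - q + 0.5*sigma^2) * T) / (sigma * sqrt(T)) = -0.23158475
d2 = d1 - sigma * sqrt(T) = -0.49658475
exp(-rT) = 0.98437338; exp(-qT) = 0.99700450
P = K * exp(-rT) * N(-d2) - S_0 * exp(-qT) * N(-d1)
N(-d1) = 0.59156972; N(-d2) = 0.69025905
P = 104.3700 * 0.98437338 * 0.69025905 - 93.5700 * 0.99700450 * 0.59156972 = 15.7292

Answer: Price = 15.7292


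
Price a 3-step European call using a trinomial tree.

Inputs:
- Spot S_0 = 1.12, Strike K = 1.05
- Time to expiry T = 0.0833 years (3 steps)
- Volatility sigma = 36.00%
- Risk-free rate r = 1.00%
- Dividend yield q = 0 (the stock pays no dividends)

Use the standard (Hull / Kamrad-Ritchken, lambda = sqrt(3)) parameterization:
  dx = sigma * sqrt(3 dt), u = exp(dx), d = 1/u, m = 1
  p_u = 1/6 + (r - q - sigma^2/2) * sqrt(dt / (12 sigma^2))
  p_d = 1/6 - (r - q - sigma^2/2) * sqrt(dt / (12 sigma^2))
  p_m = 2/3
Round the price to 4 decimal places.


dt = T/N = 0.027767; dx = sigma*sqrt(3*dt) = 0.103902
u = exp(dx) = 1.109492; d = 1/u = 0.901313
p_u = 0.159344, p_m = 0.666667, p_d = 0.173989
Discount per step: exp(-r*dt) = 0.999722
Stock lattice S(k, j) with j the centered position index:
  k=0: S(0,+0) = 1.1200
  k=1: S(1,-1) = 1.0095; S(1,+0) = 1.1200; S(1,+1) = 1.2426
  k=2: S(2,-2) = 0.9098; S(2,-1) = 1.0095; S(2,+0) = 1.1200; S(2,+1) = 1.2426; S(2,+2) = 1.3787
  k=3: S(3,-3) = 0.8201; S(3,-2) = 0.9098; S(3,-1) = 1.0095; S(3,+0) = 1.1200; S(3,+1) = 1.2426; S(3,+2) = 1.3787; S(3,+3) = 1.5296
Terminal payoffs V(N, j) = max(S_T - K, 0):
  V(3,-3) = 0.000000; V(3,-2) = 0.000000; V(3,-1) = 0.000000; V(3,+0) = 0.070000; V(3,+1) = 0.192631; V(3,+2) = 0.328689; V(3,+3) = 0.479645
Backward induction: V(k, j) = exp(-r*dt) * [p_u * V(k+1, j+1) + p_m * V(k+1, j) + p_d * V(k+1, j-1)]
  V(2,-2) = exp(-r*dt) * [p_u*0.000000 + p_m*0.000000 + p_d*0.000000] = 0.000000
  V(2,-1) = exp(-r*dt) * [p_u*0.070000 + p_m*0.000000 + p_d*0.000000] = 0.011151
  V(2,+0) = exp(-r*dt) * [p_u*0.192631 + p_m*0.070000 + p_d*0.000000] = 0.077340
  V(2,+1) = exp(-r*dt) * [p_u*0.328689 + p_m*0.192631 + p_d*0.070000] = 0.192921
  V(2,+2) = exp(-r*dt) * [p_u*0.479645 + p_m*0.328689 + p_d*0.192631] = 0.328979
  V(1,-1) = exp(-r*dt) * [p_u*0.077340 + p_m*0.011151 + p_d*0.000000] = 0.019752
  V(1,+0) = exp(-r*dt) * [p_u*0.192921 + p_m*0.077340 + p_d*0.011151] = 0.084218
  V(1,+1) = exp(-r*dt) * [p_u*0.328979 + p_m*0.192921 + p_d*0.077340] = 0.194437
  V(0,+0) = exp(-r*dt) * [p_u*0.194437 + p_m*0.084218 + p_d*0.019752] = 0.090539

Answer: Price = V(0,0) = 0.0905


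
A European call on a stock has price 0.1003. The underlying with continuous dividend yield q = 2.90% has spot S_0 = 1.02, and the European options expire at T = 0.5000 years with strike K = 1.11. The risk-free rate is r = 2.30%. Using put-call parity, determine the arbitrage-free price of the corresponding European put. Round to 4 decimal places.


Put-call parity: C - P = S_0 * exp(-qT) - K * exp(-rT).
S_0 * exp(-qT) = 1.0200 * 0.98560462 = 1.00531671
K * exp(-rT) = 1.1100 * 0.98856587 = 1.09730812
P = C - S*exp(-qT) + K*exp(-rT)
P = 0.1003 - 1.00531671 + 1.09730812 = 0.1923

Answer: Put price = 0.1923
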